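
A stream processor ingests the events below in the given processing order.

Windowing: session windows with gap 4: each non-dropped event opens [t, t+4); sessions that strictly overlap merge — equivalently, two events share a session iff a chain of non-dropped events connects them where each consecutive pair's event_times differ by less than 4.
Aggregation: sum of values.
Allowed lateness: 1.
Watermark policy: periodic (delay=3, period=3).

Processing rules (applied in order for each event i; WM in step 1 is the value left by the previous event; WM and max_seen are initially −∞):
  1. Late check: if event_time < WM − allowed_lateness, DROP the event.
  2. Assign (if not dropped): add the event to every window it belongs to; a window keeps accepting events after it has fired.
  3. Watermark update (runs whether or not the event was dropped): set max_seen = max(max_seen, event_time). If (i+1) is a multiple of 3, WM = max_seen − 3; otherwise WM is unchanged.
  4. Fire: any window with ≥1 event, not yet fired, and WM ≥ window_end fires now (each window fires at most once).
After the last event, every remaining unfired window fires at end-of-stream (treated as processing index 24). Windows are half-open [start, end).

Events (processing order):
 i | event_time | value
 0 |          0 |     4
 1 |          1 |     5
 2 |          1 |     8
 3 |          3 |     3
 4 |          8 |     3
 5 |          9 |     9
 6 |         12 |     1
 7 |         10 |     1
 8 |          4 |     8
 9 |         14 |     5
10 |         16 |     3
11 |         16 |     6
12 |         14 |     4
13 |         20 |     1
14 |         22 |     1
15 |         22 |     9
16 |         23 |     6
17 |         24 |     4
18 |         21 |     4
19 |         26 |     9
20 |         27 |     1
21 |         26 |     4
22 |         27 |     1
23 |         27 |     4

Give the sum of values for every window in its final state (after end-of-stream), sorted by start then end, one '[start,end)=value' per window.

i=0 t=0 v=4: → [0,4); WM=−∞
i=1 t=1 v=5: → [0,5); WM=−∞
i=2 t=1 v=8: → [0,5); WM=-2
i=3 t=3 v=3: → [0,7); WM=-2
i=4 t=8 v=3: → [8,12); WM=-2
i=5 t=9 v=9: → [8,13); WM=6
i=6 t=12 v=1: → [8,16); WM=6
i=7 t=10 v=1: → [8,16); WM=6
i=8 t=4 v=8: DROP (t<6-1); WM=9
i=9 t=14 v=5: → [8,18); WM=9
i=10 t=16 v=3: → [8,20); WM=9
i=11 t=16 v=6: → [8,20); WM=13
i=12 t=14 v=4: → [8,20); WM=13
i=13 t=20 v=1: → [20,24); WM=13
i=14 t=22 v=1: → [20,26); WM=19
i=15 t=22 v=9: → [20,26); WM=19
i=16 t=23 v=6: → [20,27); WM=19
i=17 t=24 v=4: → [20,28); WM=21
i=18 t=21 v=4: → [20,28); WM=21
i=19 t=26 v=9: → [20,30); WM=21
i=20 t=27 v=1: → [20,31); WM=24
i=21 t=26 v=4: → [20,31); WM=24
i=22 t=27 v=1: → [20,31); WM=24
i=23 t=27 v=4: → [20,31); WM=24

[0,7)=20 [8,20)=32 [20,31)=44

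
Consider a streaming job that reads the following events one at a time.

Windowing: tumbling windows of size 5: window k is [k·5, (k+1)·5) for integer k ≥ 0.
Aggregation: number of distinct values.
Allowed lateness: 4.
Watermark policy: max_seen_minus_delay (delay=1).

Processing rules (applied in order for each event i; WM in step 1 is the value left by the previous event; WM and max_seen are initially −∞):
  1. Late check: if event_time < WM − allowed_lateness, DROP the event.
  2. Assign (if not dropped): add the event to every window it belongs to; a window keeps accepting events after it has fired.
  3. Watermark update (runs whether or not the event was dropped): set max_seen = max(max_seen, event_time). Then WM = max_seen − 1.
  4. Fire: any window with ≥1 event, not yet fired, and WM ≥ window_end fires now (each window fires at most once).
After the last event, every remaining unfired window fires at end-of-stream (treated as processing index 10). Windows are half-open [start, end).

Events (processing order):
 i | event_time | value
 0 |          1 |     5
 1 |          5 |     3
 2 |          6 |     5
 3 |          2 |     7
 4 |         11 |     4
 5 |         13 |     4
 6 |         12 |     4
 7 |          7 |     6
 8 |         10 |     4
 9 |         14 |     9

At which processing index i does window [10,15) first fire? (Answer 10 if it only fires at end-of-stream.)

i=0 t=1 v=5: → [0,5); WM=0
i=1 t=5 v=3: → [5,10); WM=4
i=2 t=6 v=5: → [5,10); WM=5; [0,5) fires=1
i=3 t=2 v=7: → [0,5); WM=5
i=4 t=11 v=4: → [10,15); WM=10; [5,10) fires=2
i=5 t=13 v=4: → [10,15); WM=12
i=6 t=12 v=4: → [10,15); WM=12
i=7 t=7 v=6: DROP (t<12-4); WM=12
i=8 t=10 v=4: → [10,15); WM=12
i=9 t=14 v=9: → [10,15); WM=13

10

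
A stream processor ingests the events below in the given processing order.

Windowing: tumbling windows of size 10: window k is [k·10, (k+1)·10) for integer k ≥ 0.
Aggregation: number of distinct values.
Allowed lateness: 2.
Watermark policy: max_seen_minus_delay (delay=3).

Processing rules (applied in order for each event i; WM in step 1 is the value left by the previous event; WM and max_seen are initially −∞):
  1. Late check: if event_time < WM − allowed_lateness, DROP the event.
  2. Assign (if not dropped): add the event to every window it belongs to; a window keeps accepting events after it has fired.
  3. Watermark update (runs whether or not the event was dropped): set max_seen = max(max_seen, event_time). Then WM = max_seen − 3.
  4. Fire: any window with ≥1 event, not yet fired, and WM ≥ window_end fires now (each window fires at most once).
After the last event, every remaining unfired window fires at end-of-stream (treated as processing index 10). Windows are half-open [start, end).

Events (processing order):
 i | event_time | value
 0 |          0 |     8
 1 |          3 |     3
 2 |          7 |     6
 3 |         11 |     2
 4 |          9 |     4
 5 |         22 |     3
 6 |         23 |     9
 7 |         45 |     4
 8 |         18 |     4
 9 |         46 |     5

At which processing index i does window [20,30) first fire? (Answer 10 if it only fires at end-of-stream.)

i=0 t=0 v=8: → [0,10); WM=-3
i=1 t=3 v=3: → [0,10); WM=0
i=2 t=7 v=6: → [0,10); WM=4
i=3 t=11 v=2: → [10,20); WM=8
i=4 t=9 v=4: → [0,10); WM=8
i=5 t=22 v=3: → [20,30); WM=19; [0,10) fires=4
i=6 t=23 v=9: → [20,30); WM=20; [10,20) fires=1
i=7 t=45 v=4: → [40,50); WM=42; [20,30) fires=2
i=8 t=18 v=4: DROP (t<42-2); WM=42
i=9 t=46 v=5: → [40,50); WM=43

7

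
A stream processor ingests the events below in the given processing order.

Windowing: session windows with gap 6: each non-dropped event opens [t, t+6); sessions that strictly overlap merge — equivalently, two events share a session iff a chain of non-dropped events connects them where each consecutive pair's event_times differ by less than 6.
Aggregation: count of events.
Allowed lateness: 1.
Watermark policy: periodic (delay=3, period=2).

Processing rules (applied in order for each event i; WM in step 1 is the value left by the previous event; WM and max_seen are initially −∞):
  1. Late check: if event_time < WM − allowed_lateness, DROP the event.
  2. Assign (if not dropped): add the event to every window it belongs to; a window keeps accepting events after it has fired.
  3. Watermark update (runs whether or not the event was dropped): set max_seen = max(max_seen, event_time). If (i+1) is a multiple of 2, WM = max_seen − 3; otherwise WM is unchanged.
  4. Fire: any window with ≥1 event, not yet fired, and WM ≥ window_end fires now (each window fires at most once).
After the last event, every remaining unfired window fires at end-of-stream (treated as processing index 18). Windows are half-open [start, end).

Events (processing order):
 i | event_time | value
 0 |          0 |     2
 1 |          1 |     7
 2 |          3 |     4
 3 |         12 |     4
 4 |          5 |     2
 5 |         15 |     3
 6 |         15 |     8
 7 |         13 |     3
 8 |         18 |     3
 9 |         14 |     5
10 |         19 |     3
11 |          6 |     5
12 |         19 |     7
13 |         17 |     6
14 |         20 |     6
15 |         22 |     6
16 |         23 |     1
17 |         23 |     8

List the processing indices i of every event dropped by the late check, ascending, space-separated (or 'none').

4 11

i=0 t=0 v=2: → [0,6); WM=−∞
i=1 t=1 v=7: → [0,7); WM=-2
i=2 t=3 v=4: → [0,9); WM=-2
i=3 t=12 v=4: → [12,18); WM=9
i=4 t=5 v=2: DROP (t<9-1); WM=9
i=5 t=15 v=3: → [12,21); WM=12
i=6 t=15 v=8: → [12,21); WM=12
i=7 t=13 v=3: → [12,21); WM=12
i=8 t=18 v=3: → [12,24); WM=12
i=9 t=14 v=5: → [12,24); WM=15
i=10 t=19 v=3: → [12,25); WM=15
i=11 t=6 v=5: DROP (t<15-1); WM=16
i=12 t=19 v=7: → [12,25); WM=16
i=13 t=17 v=6: → [12,25); WM=16
i=14 t=20 v=6: → [12,26); WM=16
i=15 t=22 v=6: → [12,28); WM=19
i=16 t=23 v=1: → [12,29); WM=19
i=17 t=23 v=8: → [12,29); WM=20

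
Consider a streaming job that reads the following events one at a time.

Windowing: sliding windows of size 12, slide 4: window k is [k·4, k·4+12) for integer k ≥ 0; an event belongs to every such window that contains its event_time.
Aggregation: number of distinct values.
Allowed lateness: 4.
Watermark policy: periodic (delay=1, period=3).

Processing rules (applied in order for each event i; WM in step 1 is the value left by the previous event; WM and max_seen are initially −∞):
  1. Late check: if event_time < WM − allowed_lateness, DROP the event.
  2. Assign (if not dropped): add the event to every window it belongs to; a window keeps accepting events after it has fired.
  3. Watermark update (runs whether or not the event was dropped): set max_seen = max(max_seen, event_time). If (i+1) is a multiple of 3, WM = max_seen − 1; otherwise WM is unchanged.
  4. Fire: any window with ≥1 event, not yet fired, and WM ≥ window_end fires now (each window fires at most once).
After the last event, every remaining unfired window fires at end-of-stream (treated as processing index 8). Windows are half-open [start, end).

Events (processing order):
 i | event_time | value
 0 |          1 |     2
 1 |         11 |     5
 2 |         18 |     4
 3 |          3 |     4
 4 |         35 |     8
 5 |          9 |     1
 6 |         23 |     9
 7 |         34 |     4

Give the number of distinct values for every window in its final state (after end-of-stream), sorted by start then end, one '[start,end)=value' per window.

i=0 t=1 v=2: → [0,12); WM=−∞
i=1 t=11 v=5: → [8,20),[4,16),[0,12); WM=−∞
i=2 t=18 v=4: → [16,28),[12,24),[8,20); WM=17; [0,12) fires=2 [4,16) fires=1
i=3 t=3 v=4: DROP (t<17-4); WM=17
i=4 t=35 v=8: → [32,44),[28,40),[24,36); WM=17
i=5 t=9 v=1: DROP (t<17-4); WM=34; [8,20) fires=2 [12,24) fires=1 [16,28) fires=1
i=6 t=23 v=9: DROP (t<34-4); WM=34
i=7 t=34 v=4: → [32,44),[28,40),[24,36); WM=34

[0,12)=2 [4,16)=1 [8,20)=2 [12,24)=1 [16,28)=1 [24,36)=2 [28,40)=2 [32,44)=2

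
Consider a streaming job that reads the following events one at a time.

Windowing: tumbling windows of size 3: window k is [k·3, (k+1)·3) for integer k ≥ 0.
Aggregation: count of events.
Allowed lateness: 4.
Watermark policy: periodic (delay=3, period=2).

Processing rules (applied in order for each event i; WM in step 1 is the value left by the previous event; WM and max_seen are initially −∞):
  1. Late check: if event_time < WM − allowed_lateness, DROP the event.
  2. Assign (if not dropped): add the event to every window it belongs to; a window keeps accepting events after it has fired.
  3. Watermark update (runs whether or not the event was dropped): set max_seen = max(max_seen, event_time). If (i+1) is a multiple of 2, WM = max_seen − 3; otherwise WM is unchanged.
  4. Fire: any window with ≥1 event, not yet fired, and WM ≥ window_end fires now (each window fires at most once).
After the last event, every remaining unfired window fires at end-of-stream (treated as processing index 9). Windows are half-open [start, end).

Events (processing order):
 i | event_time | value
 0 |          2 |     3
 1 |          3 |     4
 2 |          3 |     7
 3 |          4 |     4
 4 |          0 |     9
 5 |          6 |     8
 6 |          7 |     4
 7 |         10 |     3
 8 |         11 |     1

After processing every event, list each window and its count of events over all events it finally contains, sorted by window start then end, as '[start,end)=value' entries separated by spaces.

[0,3)=2 [3,6)=3 [6,9)=2 [9,12)=2

i=0 t=2 v=3: → [0,3); WM=−∞
i=1 t=3 v=4: → [3,6); WM=0
i=2 t=3 v=7: → [3,6); WM=0
i=3 t=4 v=4: → [3,6); WM=1
i=4 t=0 v=9: → [0,3); WM=1
i=5 t=6 v=8: → [6,9); WM=3; [0,3) fires=2
i=6 t=7 v=4: → [6,9); WM=3
i=7 t=10 v=3: → [9,12); WM=7; [3,6) fires=3
i=8 t=11 v=1: → [9,12); WM=7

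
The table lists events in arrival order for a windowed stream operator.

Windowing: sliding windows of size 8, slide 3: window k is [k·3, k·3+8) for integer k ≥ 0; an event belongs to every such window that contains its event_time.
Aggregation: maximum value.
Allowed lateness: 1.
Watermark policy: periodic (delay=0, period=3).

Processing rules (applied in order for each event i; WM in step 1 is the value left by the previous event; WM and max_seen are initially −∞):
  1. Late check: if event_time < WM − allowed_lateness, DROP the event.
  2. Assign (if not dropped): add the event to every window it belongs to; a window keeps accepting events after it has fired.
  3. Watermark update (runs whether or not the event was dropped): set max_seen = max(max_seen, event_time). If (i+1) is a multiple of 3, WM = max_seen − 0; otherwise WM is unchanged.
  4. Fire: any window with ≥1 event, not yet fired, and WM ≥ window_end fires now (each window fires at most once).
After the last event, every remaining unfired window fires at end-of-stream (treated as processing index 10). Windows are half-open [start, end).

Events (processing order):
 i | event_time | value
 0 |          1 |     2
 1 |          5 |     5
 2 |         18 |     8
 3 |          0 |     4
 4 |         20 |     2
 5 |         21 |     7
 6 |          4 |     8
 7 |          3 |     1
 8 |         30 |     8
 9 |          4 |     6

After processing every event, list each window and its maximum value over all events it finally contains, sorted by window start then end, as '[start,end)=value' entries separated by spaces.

i=0 t=1 v=2: → [0,8); WM=−∞
i=1 t=5 v=5: → [3,11),[0,8); WM=−∞
i=2 t=18 v=8: → [18,26),[15,23),[12,20); WM=18; [0,8) fires=5 [3,11) fires=5
i=3 t=0 v=4: DROP (t<18-1); WM=18
i=4 t=20 v=2: → [18,26),[15,23); WM=18
i=5 t=21 v=7: → [21,29),[18,26),[15,23); WM=21; [12,20) fires=8
i=6 t=4 v=8: DROP (t<21-1); WM=21
i=7 t=3 v=1: DROP (t<21-1); WM=21
i=8 t=30 v=8: → [30,38),[27,35),[24,32); WM=30; [15,23) fires=8 [18,26) fires=8 [21,29) fires=7
i=9 t=4 v=6: DROP (t<30-1); WM=30

[0,8)=5 [3,11)=5 [12,20)=8 [15,23)=8 [18,26)=8 [21,29)=7 [24,32)=8 [27,35)=8 [30,38)=8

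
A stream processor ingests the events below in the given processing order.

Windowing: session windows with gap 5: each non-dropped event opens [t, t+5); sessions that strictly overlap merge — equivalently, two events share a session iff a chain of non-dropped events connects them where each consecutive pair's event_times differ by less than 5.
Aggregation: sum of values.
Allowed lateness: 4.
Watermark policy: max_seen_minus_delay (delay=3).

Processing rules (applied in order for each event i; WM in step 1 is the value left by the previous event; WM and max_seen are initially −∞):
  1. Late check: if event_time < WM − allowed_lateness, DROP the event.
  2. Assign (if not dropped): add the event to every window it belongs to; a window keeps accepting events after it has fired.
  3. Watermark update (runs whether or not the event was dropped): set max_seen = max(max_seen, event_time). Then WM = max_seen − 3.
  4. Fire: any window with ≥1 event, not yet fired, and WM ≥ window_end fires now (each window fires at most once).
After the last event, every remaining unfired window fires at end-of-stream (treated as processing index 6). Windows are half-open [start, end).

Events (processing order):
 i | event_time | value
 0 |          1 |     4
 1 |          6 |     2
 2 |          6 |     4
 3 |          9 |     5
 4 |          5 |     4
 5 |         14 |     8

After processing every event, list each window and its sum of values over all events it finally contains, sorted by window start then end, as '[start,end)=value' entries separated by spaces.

[1,14)=19 [14,19)=8

i=0 t=1 v=4: → [1,6); WM=-2
i=1 t=6 v=2: → [6,11); WM=3
i=2 t=6 v=4: → [6,11); WM=3
i=3 t=9 v=5: → [6,14); WM=6
i=4 t=5 v=4: → [1,14); WM=6
i=5 t=14 v=8: → [14,19); WM=11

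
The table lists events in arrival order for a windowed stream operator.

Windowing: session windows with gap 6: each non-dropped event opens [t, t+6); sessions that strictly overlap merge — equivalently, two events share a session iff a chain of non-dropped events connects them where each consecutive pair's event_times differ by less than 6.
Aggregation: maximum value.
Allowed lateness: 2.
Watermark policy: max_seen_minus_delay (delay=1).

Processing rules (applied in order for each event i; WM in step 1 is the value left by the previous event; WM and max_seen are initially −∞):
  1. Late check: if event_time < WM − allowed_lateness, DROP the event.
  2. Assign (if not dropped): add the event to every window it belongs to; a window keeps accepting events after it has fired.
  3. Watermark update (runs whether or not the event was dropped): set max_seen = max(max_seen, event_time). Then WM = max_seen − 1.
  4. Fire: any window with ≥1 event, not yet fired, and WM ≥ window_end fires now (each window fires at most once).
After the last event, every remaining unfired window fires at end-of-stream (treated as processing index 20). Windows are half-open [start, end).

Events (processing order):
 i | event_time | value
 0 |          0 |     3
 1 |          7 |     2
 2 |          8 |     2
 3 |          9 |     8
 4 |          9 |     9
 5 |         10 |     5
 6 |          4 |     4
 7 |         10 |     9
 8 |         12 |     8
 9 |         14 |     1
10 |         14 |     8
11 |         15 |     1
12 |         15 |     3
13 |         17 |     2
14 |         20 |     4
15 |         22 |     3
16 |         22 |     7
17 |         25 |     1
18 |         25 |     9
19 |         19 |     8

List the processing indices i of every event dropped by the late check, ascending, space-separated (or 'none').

i=0 t=0 v=3: → [0,6); WM=-1
i=1 t=7 v=2: → [7,13); WM=6
i=2 t=8 v=2: → [7,14); WM=7
i=3 t=9 v=8: → [7,15); WM=8
i=4 t=9 v=9: → [7,15); WM=8
i=5 t=10 v=5: → [7,16); WM=9
i=6 t=4 v=4: DROP (t<9-2); WM=9
i=7 t=10 v=9: → [7,16); WM=9
i=8 t=12 v=8: → [7,18); WM=11
i=9 t=14 v=1: → [7,20); WM=13
i=10 t=14 v=8: → [7,20); WM=13
i=11 t=15 v=1: → [7,21); WM=14
i=12 t=15 v=3: → [7,21); WM=14
i=13 t=17 v=2: → [7,23); WM=16
i=14 t=20 v=4: → [7,26); WM=19
i=15 t=22 v=3: → [7,28); WM=21
i=16 t=22 v=7: → [7,28); WM=21
i=17 t=25 v=1: → [7,31); WM=24
i=18 t=25 v=9: → [7,31); WM=24
i=19 t=19 v=8: DROP (t<24-2); WM=24

6 19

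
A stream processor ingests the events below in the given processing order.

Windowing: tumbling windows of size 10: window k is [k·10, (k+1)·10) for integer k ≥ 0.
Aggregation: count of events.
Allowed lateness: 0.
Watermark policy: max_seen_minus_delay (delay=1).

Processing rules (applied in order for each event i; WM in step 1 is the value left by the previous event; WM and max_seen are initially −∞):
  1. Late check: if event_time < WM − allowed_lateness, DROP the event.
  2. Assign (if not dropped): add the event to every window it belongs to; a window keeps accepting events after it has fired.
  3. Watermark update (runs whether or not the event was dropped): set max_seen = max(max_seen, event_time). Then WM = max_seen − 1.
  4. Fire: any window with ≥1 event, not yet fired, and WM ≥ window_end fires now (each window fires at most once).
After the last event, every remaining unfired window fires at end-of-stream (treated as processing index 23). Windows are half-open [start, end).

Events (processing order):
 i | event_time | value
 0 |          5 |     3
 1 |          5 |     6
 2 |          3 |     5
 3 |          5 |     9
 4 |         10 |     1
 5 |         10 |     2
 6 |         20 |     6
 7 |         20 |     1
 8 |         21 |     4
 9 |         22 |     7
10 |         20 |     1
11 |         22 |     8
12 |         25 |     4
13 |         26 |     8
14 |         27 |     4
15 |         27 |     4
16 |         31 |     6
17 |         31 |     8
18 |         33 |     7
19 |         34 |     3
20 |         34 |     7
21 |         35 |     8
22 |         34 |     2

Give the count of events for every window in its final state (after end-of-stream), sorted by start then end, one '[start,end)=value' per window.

[0,10)=3 [10,20)=2 [20,30)=9 [30,40)=7

i=0 t=5 v=3: → [0,10); WM=4
i=1 t=5 v=6: → [0,10); WM=4
i=2 t=3 v=5: DROP (t<4-0); WM=4
i=3 t=5 v=9: → [0,10); WM=4
i=4 t=10 v=1: → [10,20); WM=9
i=5 t=10 v=2: → [10,20); WM=9
i=6 t=20 v=6: → [20,30); WM=19; [0,10) fires=3
i=7 t=20 v=1: → [20,30); WM=19
i=8 t=21 v=4: → [20,30); WM=20; [10,20) fires=2
i=9 t=22 v=7: → [20,30); WM=21
i=10 t=20 v=1: DROP (t<21-0); WM=21
i=11 t=22 v=8: → [20,30); WM=21
i=12 t=25 v=4: → [20,30); WM=24
i=13 t=26 v=8: → [20,30); WM=25
i=14 t=27 v=4: → [20,30); WM=26
i=15 t=27 v=4: → [20,30); WM=26
i=16 t=31 v=6: → [30,40); WM=30; [20,30) fires=9
i=17 t=31 v=8: → [30,40); WM=30
i=18 t=33 v=7: → [30,40); WM=32
i=19 t=34 v=3: → [30,40); WM=33
i=20 t=34 v=7: → [30,40); WM=33
i=21 t=35 v=8: → [30,40); WM=34
i=22 t=34 v=2: → [30,40); WM=34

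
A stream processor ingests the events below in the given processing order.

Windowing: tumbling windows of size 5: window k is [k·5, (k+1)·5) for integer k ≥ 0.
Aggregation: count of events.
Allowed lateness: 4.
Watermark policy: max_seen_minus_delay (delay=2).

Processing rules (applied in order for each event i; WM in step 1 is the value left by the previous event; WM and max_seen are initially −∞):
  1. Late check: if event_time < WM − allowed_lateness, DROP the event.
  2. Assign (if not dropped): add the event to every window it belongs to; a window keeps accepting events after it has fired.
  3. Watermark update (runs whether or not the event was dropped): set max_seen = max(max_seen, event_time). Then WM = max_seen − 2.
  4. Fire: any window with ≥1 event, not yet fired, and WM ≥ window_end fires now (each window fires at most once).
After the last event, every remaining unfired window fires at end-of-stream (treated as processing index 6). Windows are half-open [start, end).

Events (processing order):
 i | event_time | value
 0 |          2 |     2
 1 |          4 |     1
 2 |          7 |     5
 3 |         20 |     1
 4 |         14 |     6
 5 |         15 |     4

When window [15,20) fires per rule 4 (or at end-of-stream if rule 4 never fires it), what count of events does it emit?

i=0 t=2 v=2: → [0,5); WM=0
i=1 t=4 v=1: → [0,5); WM=2
i=2 t=7 v=5: → [5,10); WM=5; [0,5) fires=2
i=3 t=20 v=1: → [20,25); WM=18; [5,10) fires=1
i=4 t=14 v=6: → [10,15); WM=18; [10,15) fires=1
i=5 t=15 v=4: → [15,20); WM=18

1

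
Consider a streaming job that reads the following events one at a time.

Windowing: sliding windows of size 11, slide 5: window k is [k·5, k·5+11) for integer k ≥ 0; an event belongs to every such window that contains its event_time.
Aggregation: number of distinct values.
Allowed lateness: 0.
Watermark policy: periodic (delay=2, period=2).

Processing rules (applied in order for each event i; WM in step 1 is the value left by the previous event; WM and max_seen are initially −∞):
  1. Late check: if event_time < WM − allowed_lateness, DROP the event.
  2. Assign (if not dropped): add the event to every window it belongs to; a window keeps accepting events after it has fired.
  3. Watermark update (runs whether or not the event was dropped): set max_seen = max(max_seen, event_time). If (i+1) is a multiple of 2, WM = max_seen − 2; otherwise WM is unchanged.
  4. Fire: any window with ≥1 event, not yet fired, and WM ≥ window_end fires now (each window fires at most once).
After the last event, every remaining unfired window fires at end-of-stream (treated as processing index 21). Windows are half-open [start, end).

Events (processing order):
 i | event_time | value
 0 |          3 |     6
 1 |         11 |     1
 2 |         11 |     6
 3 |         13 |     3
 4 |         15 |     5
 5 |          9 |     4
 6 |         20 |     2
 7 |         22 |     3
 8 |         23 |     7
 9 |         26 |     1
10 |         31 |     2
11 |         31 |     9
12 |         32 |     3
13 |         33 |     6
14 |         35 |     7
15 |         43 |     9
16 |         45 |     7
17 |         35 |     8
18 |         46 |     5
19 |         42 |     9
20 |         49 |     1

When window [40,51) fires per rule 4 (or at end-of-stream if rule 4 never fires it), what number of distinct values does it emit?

i=0 t=3 v=6: → [0,11); WM=−∞
i=1 t=11 v=1: → [10,21),[5,16); WM=9
i=2 t=11 v=6: → [10,21),[5,16); WM=9
i=3 t=13 v=3: → [10,21),[5,16); WM=11; [0,11) fires=1
i=4 t=15 v=5: → [15,26),[10,21),[5,16); WM=11
i=5 t=9 v=4: DROP (t<11-0); WM=13
i=6 t=20 v=2: → [20,31),[15,26),[10,21); WM=13
i=7 t=22 v=3: → [20,31),[15,26); WM=20; [5,16) fires=4
i=8 t=23 v=7: → [20,31),[15,26); WM=20
i=9 t=26 v=1: → [25,36),[20,31); WM=24; [10,21) fires=5
i=10 t=31 v=2: → [30,41),[25,36); WM=24
i=11 t=31 v=9: → [30,41),[25,36); WM=29; [15,26) fires=4
i=12 t=32 v=3: → [30,41),[25,36); WM=29
i=13 t=33 v=6: → [30,41),[25,36); WM=31; [20,31) fires=4
i=14 t=35 v=7: → [35,46),[30,41),[25,36); WM=31
i=15 t=43 v=9: → [40,51),[35,46); WM=41; [25,36) fires=6 [30,41) fires=5
i=16 t=45 v=7: → [45,56),[40,51),[35,46); WM=41
i=17 t=35 v=8: DROP (t<41-0); WM=43
i=18 t=46 v=5: → [45,56),[40,51); WM=43
i=19 t=42 v=9: DROP (t<43-0); WM=44
i=20 t=49 v=1: → [45,56),[40,51); WM=44

4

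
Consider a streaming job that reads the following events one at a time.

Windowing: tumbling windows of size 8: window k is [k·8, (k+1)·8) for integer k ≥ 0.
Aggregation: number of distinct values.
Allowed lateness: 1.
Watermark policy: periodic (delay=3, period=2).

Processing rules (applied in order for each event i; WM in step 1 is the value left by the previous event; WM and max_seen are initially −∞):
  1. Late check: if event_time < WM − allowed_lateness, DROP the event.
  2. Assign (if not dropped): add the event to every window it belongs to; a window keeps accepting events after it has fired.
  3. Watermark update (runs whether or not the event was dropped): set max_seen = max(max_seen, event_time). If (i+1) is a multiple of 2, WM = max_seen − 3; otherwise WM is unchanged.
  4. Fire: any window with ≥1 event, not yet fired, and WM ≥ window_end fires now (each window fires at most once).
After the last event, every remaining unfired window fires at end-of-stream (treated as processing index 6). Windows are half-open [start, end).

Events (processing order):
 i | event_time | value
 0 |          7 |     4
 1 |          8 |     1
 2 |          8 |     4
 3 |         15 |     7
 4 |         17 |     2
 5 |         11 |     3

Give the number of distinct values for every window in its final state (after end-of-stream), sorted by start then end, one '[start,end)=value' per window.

[0,8)=1 [8,16)=4 [16,24)=1

i=0 t=7 v=4: → [0,8); WM=−∞
i=1 t=8 v=1: → [8,16); WM=5
i=2 t=8 v=4: → [8,16); WM=5
i=3 t=15 v=7: → [8,16); WM=12; [0,8) fires=1
i=4 t=17 v=2: → [16,24); WM=12
i=5 t=11 v=3: → [8,16); WM=14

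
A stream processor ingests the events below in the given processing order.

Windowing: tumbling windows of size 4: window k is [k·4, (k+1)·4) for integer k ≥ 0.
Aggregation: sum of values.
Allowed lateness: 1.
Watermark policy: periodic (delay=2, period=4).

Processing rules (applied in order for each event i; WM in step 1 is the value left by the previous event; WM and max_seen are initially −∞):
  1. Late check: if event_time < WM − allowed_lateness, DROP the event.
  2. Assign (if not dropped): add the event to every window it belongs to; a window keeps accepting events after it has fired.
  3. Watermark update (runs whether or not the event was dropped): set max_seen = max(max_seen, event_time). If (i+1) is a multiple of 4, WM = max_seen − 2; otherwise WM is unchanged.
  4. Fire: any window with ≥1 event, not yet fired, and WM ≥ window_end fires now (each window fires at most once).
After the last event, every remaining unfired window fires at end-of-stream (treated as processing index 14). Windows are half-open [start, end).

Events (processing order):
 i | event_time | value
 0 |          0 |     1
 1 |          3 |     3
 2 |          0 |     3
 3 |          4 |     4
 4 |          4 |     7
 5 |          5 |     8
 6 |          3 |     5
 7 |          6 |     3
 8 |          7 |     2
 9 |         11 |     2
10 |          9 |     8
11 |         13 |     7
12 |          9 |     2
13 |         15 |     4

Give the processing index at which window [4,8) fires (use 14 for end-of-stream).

i=0 t=0 v=1: → [0,4); WM=−∞
i=1 t=3 v=3: → [0,4); WM=−∞
i=2 t=0 v=3: → [0,4); WM=−∞
i=3 t=4 v=4: → [4,8); WM=2
i=4 t=4 v=7: → [4,8); WM=2
i=5 t=5 v=8: → [4,8); WM=2
i=6 t=3 v=5: → [0,4); WM=2
i=7 t=6 v=3: → [4,8); WM=4; [0,4) fires=12
i=8 t=7 v=2: → [4,8); WM=4
i=9 t=11 v=2: → [8,12); WM=4
i=10 t=9 v=8: → [8,12); WM=4
i=11 t=13 v=7: → [12,16); WM=11; [4,8) fires=24
i=12 t=9 v=2: DROP (t<11-1); WM=11
i=13 t=15 v=4: → [12,16); WM=11

11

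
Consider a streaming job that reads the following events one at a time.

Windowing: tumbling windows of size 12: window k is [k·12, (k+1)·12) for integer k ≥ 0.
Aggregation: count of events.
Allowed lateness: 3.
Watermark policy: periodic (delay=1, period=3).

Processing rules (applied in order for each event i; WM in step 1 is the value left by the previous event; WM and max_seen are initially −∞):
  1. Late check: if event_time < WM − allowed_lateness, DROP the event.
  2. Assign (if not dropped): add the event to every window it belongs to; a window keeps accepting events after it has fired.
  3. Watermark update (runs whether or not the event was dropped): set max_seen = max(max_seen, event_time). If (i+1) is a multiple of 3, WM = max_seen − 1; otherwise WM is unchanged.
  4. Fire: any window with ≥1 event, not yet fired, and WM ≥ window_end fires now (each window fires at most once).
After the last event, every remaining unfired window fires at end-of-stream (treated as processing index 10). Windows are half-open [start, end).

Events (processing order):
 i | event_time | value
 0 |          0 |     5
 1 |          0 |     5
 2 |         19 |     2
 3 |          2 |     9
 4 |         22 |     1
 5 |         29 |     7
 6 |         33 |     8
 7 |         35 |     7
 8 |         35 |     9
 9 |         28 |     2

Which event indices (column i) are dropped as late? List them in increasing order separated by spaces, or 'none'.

3 9

i=0 t=0 v=5: → [0,12); WM=−∞
i=1 t=0 v=5: → [0,12); WM=−∞
i=2 t=19 v=2: → [12,24); WM=18; [0,12) fires=2
i=3 t=2 v=9: DROP (t<18-3); WM=18
i=4 t=22 v=1: → [12,24); WM=18
i=5 t=29 v=7: → [24,36); WM=28; [12,24) fires=2
i=6 t=33 v=8: → [24,36); WM=28
i=7 t=35 v=7: → [24,36); WM=28
i=8 t=35 v=9: → [24,36); WM=34
i=9 t=28 v=2: DROP (t<34-3); WM=34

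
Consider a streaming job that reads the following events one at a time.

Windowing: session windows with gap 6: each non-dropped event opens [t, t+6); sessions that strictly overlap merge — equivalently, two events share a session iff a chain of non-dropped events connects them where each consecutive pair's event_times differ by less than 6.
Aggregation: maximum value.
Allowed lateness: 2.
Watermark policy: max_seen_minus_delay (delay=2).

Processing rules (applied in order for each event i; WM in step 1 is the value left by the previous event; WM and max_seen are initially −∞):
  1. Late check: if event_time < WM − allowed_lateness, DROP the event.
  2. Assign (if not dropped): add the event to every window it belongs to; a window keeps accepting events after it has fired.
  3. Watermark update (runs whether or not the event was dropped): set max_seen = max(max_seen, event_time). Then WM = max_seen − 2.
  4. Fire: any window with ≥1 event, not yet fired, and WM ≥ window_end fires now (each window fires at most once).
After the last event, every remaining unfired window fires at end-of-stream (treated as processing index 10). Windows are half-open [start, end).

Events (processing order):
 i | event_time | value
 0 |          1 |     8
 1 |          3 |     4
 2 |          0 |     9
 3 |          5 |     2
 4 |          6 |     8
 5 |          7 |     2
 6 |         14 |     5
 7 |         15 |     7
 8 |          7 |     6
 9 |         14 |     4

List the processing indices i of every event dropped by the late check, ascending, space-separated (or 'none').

8

i=0 t=1 v=8: → [1,7); WM=-1
i=1 t=3 v=4: → [1,9); WM=1
i=2 t=0 v=9: → [0,9); WM=1
i=3 t=5 v=2: → [0,11); WM=3
i=4 t=6 v=8: → [0,12); WM=4
i=5 t=7 v=2: → [0,13); WM=5
i=6 t=14 v=5: → [14,20); WM=12
i=7 t=15 v=7: → [14,21); WM=13
i=8 t=7 v=6: DROP (t<13-2); WM=13
i=9 t=14 v=4: → [14,21); WM=13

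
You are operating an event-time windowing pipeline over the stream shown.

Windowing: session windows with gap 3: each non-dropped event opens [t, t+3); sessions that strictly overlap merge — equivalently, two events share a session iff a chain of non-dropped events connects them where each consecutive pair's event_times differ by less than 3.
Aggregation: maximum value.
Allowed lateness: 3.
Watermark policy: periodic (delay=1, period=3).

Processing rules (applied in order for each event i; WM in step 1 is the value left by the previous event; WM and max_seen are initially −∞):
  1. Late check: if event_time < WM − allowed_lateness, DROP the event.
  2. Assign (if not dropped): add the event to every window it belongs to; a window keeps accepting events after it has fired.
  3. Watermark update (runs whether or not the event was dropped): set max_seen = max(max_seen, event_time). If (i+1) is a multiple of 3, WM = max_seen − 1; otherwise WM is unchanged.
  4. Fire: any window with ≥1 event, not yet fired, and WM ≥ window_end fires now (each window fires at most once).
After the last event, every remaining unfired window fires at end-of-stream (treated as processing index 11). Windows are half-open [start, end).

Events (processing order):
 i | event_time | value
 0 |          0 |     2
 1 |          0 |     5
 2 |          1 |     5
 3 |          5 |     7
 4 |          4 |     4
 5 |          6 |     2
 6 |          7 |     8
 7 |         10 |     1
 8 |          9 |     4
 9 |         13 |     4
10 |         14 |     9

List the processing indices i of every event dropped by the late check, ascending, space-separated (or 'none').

none

i=0 t=0 v=2: → [0,3); WM=−∞
i=1 t=0 v=5: → [0,3); WM=−∞
i=2 t=1 v=5: → [0,4); WM=0
i=3 t=5 v=7: → [5,8); WM=0
i=4 t=4 v=4: → [4,8); WM=0
i=5 t=6 v=2: → [4,9); WM=5
i=6 t=7 v=8: → [4,10); WM=5
i=7 t=10 v=1: → [10,13); WM=5
i=8 t=9 v=4: → [4,13); WM=9
i=9 t=13 v=4: → [13,16); WM=9
i=10 t=14 v=9: → [13,17); WM=9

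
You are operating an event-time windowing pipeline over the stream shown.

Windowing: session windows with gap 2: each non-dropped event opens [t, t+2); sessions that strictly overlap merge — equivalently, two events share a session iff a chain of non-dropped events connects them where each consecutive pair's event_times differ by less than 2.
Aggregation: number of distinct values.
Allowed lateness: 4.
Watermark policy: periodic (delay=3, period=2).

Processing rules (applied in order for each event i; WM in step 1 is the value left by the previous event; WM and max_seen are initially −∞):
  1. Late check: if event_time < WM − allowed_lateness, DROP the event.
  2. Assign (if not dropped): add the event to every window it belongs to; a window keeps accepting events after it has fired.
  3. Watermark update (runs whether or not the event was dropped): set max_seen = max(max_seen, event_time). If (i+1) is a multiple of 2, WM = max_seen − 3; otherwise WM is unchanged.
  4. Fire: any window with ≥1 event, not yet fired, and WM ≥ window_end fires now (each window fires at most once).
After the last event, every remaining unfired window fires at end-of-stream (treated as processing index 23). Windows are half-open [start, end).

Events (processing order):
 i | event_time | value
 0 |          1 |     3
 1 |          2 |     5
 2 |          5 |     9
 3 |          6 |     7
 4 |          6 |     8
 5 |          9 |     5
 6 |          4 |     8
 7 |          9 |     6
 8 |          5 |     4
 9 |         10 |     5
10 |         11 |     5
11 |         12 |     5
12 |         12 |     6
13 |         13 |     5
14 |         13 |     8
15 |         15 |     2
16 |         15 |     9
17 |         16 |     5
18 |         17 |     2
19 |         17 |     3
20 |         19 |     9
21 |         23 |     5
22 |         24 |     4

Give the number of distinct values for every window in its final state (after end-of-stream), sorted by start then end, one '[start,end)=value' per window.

i=0 t=1 v=3: → [1,3); WM=−∞
i=1 t=2 v=5: → [1,4); WM=-1
i=2 t=5 v=9: → [5,7); WM=-1
i=3 t=6 v=7: → [5,8); WM=3
i=4 t=6 v=8: → [5,8); WM=3
i=5 t=9 v=5: → [9,11); WM=6
i=6 t=4 v=8: → [4,8); WM=6
i=7 t=9 v=6: → [9,11); WM=6
i=8 t=5 v=4: → [4,8); WM=6
i=9 t=10 v=5: → [9,12); WM=7
i=10 t=11 v=5: → [9,13); WM=7
i=11 t=12 v=5: → [9,14); WM=9
i=12 t=12 v=6: → [9,14); WM=9
i=13 t=13 v=5: → [9,15); WM=10
i=14 t=13 v=8: → [9,15); WM=10
i=15 t=15 v=2: → [15,17); WM=12
i=16 t=15 v=9: → [15,17); WM=12
i=17 t=16 v=5: → [15,18); WM=13
i=18 t=17 v=2: → [15,19); WM=13
i=19 t=17 v=3: → [15,19); WM=14
i=20 t=19 v=9: → [19,21); WM=14
i=21 t=23 v=5: → [23,25); WM=20
i=22 t=24 v=4: → [23,26); WM=20

[1,4)=2 [4,8)=4 [9,15)=3 [15,19)=4 [19,21)=1 [23,26)=2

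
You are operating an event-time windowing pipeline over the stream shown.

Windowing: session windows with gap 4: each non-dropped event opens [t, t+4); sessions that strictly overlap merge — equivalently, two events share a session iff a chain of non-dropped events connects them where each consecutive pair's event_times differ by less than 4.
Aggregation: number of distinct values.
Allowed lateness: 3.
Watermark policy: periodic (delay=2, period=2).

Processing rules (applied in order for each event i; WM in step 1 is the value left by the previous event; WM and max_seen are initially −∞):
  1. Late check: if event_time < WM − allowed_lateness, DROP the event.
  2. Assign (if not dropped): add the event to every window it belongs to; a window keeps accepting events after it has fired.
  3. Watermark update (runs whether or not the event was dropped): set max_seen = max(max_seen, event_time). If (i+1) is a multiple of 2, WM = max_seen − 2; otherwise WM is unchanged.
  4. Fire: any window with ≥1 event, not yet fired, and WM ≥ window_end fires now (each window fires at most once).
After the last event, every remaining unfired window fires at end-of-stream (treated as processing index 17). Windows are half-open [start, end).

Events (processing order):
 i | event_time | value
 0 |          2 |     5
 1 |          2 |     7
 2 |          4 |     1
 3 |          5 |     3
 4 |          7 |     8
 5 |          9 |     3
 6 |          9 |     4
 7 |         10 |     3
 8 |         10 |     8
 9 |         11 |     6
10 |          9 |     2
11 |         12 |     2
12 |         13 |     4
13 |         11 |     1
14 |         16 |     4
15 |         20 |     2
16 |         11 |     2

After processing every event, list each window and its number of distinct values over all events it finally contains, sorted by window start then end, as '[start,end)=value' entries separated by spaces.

i=0 t=2 v=5: → [2,6); WM=−∞
i=1 t=2 v=7: → [2,6); WM=0
i=2 t=4 v=1: → [2,8); WM=0
i=3 t=5 v=3: → [2,9); WM=3
i=4 t=7 v=8: → [2,11); WM=3
i=5 t=9 v=3: → [2,13); WM=7
i=6 t=9 v=4: → [2,13); WM=7
i=7 t=10 v=3: → [2,14); WM=8
i=8 t=10 v=8: → [2,14); WM=8
i=9 t=11 v=6: → [2,15); WM=9
i=10 t=9 v=2: → [2,15); WM=9
i=11 t=12 v=2: → [2,16); WM=10
i=12 t=13 v=4: → [2,17); WM=10
i=13 t=11 v=1: → [2,17); WM=11
i=14 t=16 v=4: → [2,20); WM=11
i=15 t=20 v=2: → [20,24); WM=18
i=16 t=11 v=2: DROP (t<18-3); WM=18

[2,20)=8 [20,24)=1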